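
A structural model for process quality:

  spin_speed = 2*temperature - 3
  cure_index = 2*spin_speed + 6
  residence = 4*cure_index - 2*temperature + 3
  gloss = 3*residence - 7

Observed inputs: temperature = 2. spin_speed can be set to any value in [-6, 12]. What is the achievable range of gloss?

Intervening on spin_speed fixes its value directly, overriding its dependence on temperature.
Substituting into the residence equation gives residence = 8*spin_speed + 23.
Substituting into the gloss equation gives gloss = 24*spin_speed + 62.
Linear in spin_speed, so extremes are at the endpoints: spin_speed = -6 gives gloss = -82; spin_speed = 12 gives gloss = 350.

-82 to 350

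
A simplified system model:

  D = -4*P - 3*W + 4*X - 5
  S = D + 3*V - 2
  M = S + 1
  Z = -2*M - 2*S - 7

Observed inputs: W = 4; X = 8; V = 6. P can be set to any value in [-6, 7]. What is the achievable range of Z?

Substituting into the D equation gives D = -4*P + 15.
S becomes -4*P + 31.
Substituting into the M equation gives M = -4*P + 32.
Z becomes 16*P - 133.
Linear in P, so extremes are at the endpoints: P = -6 gives Z = -229; P = 7 gives Z = -21.

-229 to -21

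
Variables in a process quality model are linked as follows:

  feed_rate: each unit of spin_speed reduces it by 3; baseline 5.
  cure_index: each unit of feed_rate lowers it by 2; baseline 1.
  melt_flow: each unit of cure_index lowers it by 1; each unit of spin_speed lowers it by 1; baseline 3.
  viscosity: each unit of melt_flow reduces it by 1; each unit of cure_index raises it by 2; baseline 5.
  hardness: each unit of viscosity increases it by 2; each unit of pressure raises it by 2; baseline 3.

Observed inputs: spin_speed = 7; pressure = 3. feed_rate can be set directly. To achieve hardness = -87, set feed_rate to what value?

Intervening on feed_rate fixes its value directly, overriding its dependence on spin_speed.
Substituting into the melt_flow equation gives melt_flow = 2*feed_rate - 5.
Substituting into the viscosity equation gives viscosity = -6*feed_rate + 12.
Substituting into the hardness equation gives hardness = -12*feed_rate + 33.
Solve -12*feed_rate + 33 = -87: feed_rate = (-87 - 33) / -12 = 10.

feed_rate = 10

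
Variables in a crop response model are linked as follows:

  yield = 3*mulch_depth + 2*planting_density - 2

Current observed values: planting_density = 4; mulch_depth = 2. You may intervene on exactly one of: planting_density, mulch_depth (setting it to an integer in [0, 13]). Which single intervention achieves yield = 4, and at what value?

Intervening on planting_density: with other inputs at their observed values, yield = 2*planting_density + 4. Solving for 4 gives planting_density = 0, within [0, 13].
Intervening on mulch_depth: yield = 3*mulch_depth + 6. Reaching 4 requires mulch_depth = -2/3, not an integer.

set planting_density = 0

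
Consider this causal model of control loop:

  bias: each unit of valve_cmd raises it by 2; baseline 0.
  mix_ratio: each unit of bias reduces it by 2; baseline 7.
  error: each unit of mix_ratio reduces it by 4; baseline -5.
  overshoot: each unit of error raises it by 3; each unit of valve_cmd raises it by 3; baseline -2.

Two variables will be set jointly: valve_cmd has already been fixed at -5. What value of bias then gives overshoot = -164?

bias = -2

With valve_cmd held at -5:
Intervening on bias fixes its value directly, overriding its dependence on valve_cmd.
Substituting into the error equation gives error = 8*bias - 33.
Substituting into the overshoot equation gives overshoot = 24*bias - 116.
Solve 24*bias - 116 = -164: bias = (-164 + 116) / 24 = -2.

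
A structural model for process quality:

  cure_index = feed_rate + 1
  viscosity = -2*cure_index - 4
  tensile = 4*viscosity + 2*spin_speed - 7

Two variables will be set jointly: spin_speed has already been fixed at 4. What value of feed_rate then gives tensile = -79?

With spin_speed held at 4:
Substituting into the viscosity equation gives viscosity = -2*feed_rate - 6.
Substituting into the tensile equation gives tensile = -8*feed_rate - 23.
Solve -8*feed_rate - 23 = -79: feed_rate = (-79 + 23) / -8 = 7.

feed_rate = 7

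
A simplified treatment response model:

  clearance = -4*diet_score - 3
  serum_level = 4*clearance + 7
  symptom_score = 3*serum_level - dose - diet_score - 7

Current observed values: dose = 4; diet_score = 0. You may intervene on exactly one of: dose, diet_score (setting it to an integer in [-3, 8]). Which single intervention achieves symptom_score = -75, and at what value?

set diet_score = 1

Intervening on dose: symptom_score = -dose - 22. Reaching -75 requires dose = 53, outside [-3, 8].
Intervening on diet_score: with other inputs at their observed values, symptom_score = -49*diet_score - 26. Solving for -75 gives diet_score = 1, within [-3, 8].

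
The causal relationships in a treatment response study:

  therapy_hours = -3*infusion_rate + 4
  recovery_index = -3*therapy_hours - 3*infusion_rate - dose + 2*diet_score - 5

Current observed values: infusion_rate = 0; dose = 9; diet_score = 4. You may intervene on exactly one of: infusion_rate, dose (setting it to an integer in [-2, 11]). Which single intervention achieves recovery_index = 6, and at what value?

set infusion_rate = 4

Intervening on infusion_rate: with other inputs at their observed values, recovery_index = 6*infusion_rate - 18. Solving for 6 gives infusion_rate = 4, within [-2, 11].
Intervening on dose: recovery_index = -dose - 9. Reaching 6 requires dose = -15, outside [-2, 11].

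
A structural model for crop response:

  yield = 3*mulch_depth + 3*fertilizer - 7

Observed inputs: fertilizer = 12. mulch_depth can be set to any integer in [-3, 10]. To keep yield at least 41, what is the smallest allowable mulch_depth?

mulch_depth = 4

Substituting into the yield equation gives yield = 3*mulch_depth + 29.
Require 3*mulch_depth + 29 ≥ 41, so mulch_depth ≥ 4.
The smallest integer in [-3, 10] satisfying this is 4.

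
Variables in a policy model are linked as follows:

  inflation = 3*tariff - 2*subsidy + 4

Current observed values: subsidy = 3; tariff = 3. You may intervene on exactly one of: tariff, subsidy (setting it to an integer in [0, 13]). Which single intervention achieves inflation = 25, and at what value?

set tariff = 9

Intervening on tariff: with other inputs at their observed values, inflation = 3*tariff - 2. Solving for 25 gives tariff = 9, within [0, 13].
Intervening on subsidy: inflation = -2*subsidy + 13. Reaching 25 requires subsidy = -6, outside [0, 13].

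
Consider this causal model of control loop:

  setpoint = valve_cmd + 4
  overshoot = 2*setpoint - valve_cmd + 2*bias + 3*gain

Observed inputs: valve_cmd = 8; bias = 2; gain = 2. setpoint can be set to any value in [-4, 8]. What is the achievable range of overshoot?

-6 to 18

Intervening on setpoint fixes its value directly, overriding its dependence on valve_cmd.
Substituting into the overshoot equation gives overshoot = 2*setpoint + 2.
Linear in setpoint, so extremes are at the endpoints: setpoint = -4 gives overshoot = -6; setpoint = 8 gives overshoot = 18.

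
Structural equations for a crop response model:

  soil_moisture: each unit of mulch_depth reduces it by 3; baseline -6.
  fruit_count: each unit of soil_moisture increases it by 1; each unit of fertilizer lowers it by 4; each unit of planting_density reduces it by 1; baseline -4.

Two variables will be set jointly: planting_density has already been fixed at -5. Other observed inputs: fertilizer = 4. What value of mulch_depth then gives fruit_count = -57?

mulch_depth = 12

With planting_density held at -5:
Substituting into the fruit_count equation gives fruit_count = -3*mulch_depth - 21.
Solve -3*mulch_depth - 21 = -57: mulch_depth = (-57 + 21) / -3 = 12.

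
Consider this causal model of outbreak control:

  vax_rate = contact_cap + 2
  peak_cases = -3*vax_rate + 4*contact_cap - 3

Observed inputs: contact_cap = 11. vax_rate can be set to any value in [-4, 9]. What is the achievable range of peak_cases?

Intervening on vax_rate fixes its value directly, overriding its dependence on contact_cap.
Substituting into the peak_cases equation gives peak_cases = -3*vax_rate + 41.
Linear in vax_rate, so extremes are at the endpoints: vax_rate = -4 gives peak_cases = 53; vax_rate = 9 gives peak_cases = 14.

14 to 53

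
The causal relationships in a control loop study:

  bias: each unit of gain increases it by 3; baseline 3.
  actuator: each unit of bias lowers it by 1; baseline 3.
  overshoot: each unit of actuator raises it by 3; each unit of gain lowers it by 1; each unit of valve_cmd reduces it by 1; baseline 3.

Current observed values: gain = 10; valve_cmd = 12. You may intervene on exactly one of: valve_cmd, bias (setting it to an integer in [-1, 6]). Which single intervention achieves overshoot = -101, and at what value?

set valve_cmd = 4

Intervening on valve_cmd: with other inputs at their observed values, overshoot = -valve_cmd - 97. Solving for -101 gives valve_cmd = 4, within [-1, 6].
Intervening on bias: overshoot = -3*bias - 10. Reaching -101 requires bias = 91/3, not an integer.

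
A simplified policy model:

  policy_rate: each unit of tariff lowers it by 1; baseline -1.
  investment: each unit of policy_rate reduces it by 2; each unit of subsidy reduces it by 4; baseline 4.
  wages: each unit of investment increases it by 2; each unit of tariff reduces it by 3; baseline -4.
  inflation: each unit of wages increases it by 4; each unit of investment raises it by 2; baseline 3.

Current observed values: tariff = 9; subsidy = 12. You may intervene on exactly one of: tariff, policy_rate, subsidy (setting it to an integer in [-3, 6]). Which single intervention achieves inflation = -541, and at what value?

Intervening on tariff: inflation = 8*tariff - 433. Reaching -541 requires tariff = -27/2, not an integer.
Intervening on policy_rate: with other inputs at their observed values, inflation = -20*policy_rate - 561. Solving for -541 gives policy_rate = -1, within [-3, 6].
Intervening on subsidy: inflation = -40*subsidy + 119. Reaching -541 requires subsidy = 33/2, not an integer.

set policy_rate = -1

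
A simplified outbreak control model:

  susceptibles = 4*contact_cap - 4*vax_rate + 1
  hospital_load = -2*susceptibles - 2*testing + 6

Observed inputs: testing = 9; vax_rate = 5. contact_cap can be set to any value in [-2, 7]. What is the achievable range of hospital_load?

Substituting into the susceptibles equation gives susceptibles = 4*contact_cap - 19.
hospital_load becomes -8*contact_cap + 26.
Linear in contact_cap, so extremes are at the endpoints: contact_cap = -2 gives hospital_load = 42; contact_cap = 7 gives hospital_load = -30.

-30 to 42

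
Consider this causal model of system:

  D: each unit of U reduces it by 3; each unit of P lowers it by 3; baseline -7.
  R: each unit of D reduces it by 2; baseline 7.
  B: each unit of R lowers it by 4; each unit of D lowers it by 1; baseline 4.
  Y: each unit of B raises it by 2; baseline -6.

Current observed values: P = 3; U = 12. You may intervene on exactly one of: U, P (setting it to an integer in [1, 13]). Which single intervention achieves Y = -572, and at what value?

set U = 7

Intervening on U: with other inputs at their observed values, Y = -42*U - 278. Solving for -572 gives U = 7, within [1, 13].
Intervening on P: Y = -42*P - 656. Reaching -572 requires P = -2, outside [1, 13].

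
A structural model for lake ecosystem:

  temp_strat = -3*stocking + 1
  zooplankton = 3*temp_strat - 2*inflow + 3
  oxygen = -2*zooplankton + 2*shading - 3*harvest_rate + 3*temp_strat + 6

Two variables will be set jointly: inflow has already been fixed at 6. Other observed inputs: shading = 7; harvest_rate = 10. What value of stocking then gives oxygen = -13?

stocking = -2

With inflow held at 6:
Substituting into the zooplankton equation gives zooplankton = -9*stocking - 6.
Substituting into the oxygen equation gives oxygen = 9*stocking + 5.
Solve 9*stocking + 5 = -13: stocking = (-13 - 5) / 9 = -2.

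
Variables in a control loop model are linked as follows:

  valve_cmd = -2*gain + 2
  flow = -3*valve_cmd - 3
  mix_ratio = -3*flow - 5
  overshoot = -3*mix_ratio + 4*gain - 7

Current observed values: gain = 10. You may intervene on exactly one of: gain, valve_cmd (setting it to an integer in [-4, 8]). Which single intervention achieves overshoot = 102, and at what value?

Intervening on gain: overshoot = 58*gain - 73. Reaching 102 requires gain = 175/58, not an integer.
Intervening on valve_cmd: with other inputs at their observed values, overshoot = -27*valve_cmd + 21. Solving for 102 gives valve_cmd = -3, within [-4, 8].

set valve_cmd = -3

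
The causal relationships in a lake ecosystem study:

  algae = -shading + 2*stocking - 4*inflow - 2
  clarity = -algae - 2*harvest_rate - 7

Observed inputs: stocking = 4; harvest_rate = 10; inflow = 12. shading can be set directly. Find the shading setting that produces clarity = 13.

shading = -2

Substituting into the algae equation gives algae = -shading - 42.
So clarity = shading + 15.
Solve shading + 15 = 13: shading = (13 - 15) / 1 = -2.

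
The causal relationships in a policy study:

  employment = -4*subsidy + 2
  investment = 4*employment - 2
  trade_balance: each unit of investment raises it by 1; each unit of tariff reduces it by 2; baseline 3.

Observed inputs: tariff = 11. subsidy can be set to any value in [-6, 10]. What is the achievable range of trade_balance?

-173 to 83

Substituting into the investment equation gives investment = -16*subsidy + 6.
So trade_balance = -16*subsidy - 13.
Linear in subsidy, so extremes are at the endpoints: subsidy = -6 gives trade_balance = 83; subsidy = 10 gives trade_balance = -173.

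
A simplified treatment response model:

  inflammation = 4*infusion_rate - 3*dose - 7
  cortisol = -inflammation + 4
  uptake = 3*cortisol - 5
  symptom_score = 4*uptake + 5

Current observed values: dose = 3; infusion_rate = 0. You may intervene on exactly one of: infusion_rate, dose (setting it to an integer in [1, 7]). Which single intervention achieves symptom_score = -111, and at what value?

set infusion_rate = 7

Intervening on infusion_rate: with other inputs at their observed values, symptom_score = -48*infusion_rate + 225. Solving for -111 gives infusion_rate = 7, within [1, 7].
Intervening on dose: symptom_score = 36*dose + 117. Reaching -111 requires dose = -19/3, not an integer.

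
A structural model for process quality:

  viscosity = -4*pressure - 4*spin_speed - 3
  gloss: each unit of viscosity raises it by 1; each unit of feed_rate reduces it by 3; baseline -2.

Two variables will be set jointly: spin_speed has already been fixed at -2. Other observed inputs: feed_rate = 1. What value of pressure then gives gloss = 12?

With spin_speed held at -2:
Substituting into the viscosity equation gives viscosity = -4*pressure + 5.
So gloss = -4*pressure.
Solve -4*pressure = 12: pressure = 12 / -4 = -3.

pressure = -3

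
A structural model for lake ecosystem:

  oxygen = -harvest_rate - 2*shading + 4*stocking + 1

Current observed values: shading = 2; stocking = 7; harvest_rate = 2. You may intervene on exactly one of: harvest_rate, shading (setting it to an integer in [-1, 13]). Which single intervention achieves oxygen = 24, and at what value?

set harvest_rate = 1

Intervening on harvest_rate: with other inputs at their observed values, oxygen = -harvest_rate + 25. Solving for 24 gives harvest_rate = 1, within [-1, 13].
Intervening on shading: oxygen = -2*shading + 27. Reaching 24 requires shading = 3/2, not an integer.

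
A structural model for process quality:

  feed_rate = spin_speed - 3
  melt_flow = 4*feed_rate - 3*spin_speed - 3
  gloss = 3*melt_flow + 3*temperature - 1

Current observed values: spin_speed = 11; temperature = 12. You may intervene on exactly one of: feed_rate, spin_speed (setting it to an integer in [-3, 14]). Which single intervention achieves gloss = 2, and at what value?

Intervening on feed_rate: gloss = 12*feed_rate - 73. Reaching 2 requires feed_rate = 25/4, not an integer.
Intervening on spin_speed: with other inputs at their observed values, gloss = 3*spin_speed - 10. Solving for 2 gives spin_speed = 4, within [-3, 14].

set spin_speed = 4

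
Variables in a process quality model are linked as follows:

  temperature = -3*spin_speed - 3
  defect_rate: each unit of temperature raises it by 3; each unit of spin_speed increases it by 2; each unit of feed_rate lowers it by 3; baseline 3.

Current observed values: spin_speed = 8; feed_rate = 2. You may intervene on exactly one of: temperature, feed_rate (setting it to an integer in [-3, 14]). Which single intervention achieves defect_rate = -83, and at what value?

Intervening on temperature: defect_rate = 3*temperature + 13. Reaching -83 requires temperature = -32, outside [-3, 14].
Intervening on feed_rate: with other inputs at their observed values, defect_rate = -3*feed_rate - 62. Solving for -83 gives feed_rate = 7, within [-3, 14].

set feed_rate = 7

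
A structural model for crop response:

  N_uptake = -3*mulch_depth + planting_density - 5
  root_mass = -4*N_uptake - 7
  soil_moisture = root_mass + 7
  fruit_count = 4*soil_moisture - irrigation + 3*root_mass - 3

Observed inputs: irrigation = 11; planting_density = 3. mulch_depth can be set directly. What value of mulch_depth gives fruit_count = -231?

mulch_depth = -3

Substituting into the N_uptake equation gives N_uptake = -3*mulch_depth - 2.
root_mass becomes 12*mulch_depth + 1.
soil_moisture becomes 12*mulch_depth + 8.
Substituting into the fruit_count equation gives fruit_count = 84*mulch_depth + 21.
Solve 84*mulch_depth + 21 = -231: mulch_depth = (-231 - 21) / 84 = -3.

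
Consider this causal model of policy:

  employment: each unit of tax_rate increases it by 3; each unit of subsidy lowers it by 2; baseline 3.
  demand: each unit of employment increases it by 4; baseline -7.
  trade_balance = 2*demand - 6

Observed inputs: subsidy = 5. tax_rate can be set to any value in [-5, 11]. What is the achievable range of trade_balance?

Substituting into the employment equation gives employment = 3*tax_rate - 7.
demand becomes 12*tax_rate - 35.
This gives trade_balance = 24*tax_rate - 76.
Linear in tax_rate, so extremes are at the endpoints: tax_rate = -5 gives trade_balance = -196; tax_rate = 11 gives trade_balance = 188.

-196 to 188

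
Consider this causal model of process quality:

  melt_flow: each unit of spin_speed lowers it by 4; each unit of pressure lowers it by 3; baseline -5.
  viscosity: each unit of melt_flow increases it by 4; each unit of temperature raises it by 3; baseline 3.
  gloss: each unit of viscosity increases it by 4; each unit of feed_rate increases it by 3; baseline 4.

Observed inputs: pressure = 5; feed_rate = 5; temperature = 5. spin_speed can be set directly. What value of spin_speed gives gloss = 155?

spin_speed = -6

Substituting into the melt_flow equation gives melt_flow = -4*spin_speed - 20.
viscosity becomes -16*spin_speed - 62.
Substituting into the gloss equation gives gloss = -64*spin_speed - 229.
Solve -64*spin_speed - 229 = 155: spin_speed = (155 + 229) / -64 = -6.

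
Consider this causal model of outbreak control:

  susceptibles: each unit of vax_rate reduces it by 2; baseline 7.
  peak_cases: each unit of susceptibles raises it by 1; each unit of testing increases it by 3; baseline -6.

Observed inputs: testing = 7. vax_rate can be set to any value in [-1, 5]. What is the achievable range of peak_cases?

12 to 24

Substituting into the peak_cases equation gives peak_cases = -2*vax_rate + 22.
Linear in vax_rate, so extremes are at the endpoints: vax_rate = -1 gives peak_cases = 24; vax_rate = 5 gives peak_cases = 12.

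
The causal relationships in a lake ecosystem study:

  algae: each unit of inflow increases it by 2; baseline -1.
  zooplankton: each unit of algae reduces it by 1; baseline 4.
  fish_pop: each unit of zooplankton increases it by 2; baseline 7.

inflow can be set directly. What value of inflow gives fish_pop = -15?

Substituting into the zooplankton equation gives zooplankton = -2*inflow + 5.
So fish_pop = -4*inflow + 17.
Solve -4*inflow + 17 = -15: inflow = (-15 - 17) / -4 = 8.

inflow = 8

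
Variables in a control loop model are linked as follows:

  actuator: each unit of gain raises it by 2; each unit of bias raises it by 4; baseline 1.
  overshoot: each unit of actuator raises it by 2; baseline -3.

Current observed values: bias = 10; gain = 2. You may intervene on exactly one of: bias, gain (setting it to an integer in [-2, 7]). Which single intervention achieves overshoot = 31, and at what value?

Intervening on bias: with other inputs at their observed values, overshoot = 8*bias + 7. Solving for 31 gives bias = 3, within [-2, 7].
Intervening on gain: overshoot = 4*gain + 79. Reaching 31 requires gain = -12, outside [-2, 7].

set bias = 3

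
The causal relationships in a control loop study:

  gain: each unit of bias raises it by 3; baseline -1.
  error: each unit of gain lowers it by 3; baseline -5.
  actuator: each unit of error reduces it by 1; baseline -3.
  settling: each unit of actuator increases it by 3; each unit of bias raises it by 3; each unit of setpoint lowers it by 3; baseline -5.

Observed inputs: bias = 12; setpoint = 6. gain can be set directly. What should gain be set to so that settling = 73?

gain = 6

Intervening on gain fixes its value directly, overriding its dependence on bias.
Substituting into the actuator equation gives actuator = 3*gain + 2.
settling becomes 9*gain + 19.
Solve 9*gain + 19 = 73: gain = (73 - 19) / 9 = 6.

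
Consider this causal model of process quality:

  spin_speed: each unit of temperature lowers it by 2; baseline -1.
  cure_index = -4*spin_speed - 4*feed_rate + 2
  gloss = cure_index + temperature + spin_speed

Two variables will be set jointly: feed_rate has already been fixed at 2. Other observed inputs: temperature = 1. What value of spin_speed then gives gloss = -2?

With feed_rate held at 2:
Intervening on spin_speed fixes its value directly, overriding its dependence on temperature.
Substituting into the cure_index equation gives cure_index = -4*spin_speed - 6.
gloss becomes -3*spin_speed - 5.
Solve -3*spin_speed - 5 = -2: spin_speed = (-2 + 5) / -3 = -1.

spin_speed = -1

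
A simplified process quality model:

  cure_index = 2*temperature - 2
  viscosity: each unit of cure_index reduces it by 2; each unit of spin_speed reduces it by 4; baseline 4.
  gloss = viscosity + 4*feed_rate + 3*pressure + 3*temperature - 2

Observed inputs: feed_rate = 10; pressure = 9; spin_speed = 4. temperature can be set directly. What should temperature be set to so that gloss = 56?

Substituting into the viscosity equation gives viscosity = -4*temperature - 8.
This gives gloss = -temperature + 57.
Solve -temperature + 57 = 56: temperature = (56 - 57) / -1 = 1.

temperature = 1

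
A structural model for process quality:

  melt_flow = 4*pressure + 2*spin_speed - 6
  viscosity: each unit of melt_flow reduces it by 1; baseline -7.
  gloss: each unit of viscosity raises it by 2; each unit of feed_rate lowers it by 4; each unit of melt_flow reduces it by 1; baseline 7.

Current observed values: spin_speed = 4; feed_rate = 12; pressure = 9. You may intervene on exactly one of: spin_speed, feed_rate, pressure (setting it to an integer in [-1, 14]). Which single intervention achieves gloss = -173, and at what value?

set feed_rate = 13

Intervening on spin_speed: gloss = -6*spin_speed - 145. Reaching -173 requires spin_speed = 14/3, not an integer.
Intervening on feed_rate: with other inputs at their observed values, gloss = -4*feed_rate - 121. Solving for -173 gives feed_rate = 13, within [-1, 14].
Intervening on pressure: gloss = -12*pressure - 61. Reaching -173 requires pressure = 28/3, not an integer.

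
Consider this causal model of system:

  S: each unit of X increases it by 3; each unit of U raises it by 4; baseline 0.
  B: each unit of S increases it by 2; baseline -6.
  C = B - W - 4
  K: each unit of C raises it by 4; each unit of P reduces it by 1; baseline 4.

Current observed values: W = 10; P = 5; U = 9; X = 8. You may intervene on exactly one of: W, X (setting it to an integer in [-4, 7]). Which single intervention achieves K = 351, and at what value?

set X = 6

Intervening on W: K = -4*W + 439. Reaching 351 requires W = 22, outside [-4, 7].
Intervening on X: with other inputs at their observed values, K = 24*X + 207. Solving for 351 gives X = 6, within [-4, 7].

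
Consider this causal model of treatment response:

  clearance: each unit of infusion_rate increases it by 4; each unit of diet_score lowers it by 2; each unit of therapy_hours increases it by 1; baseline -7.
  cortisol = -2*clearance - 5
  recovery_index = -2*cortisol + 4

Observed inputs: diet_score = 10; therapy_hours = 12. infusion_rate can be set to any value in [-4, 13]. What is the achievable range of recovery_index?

-110 to 162

Substituting into the clearance equation gives clearance = 4*infusion_rate - 15.
Substituting into the cortisol equation gives cortisol = -8*infusion_rate + 25.
Substituting into the recovery_index equation gives recovery_index = 16*infusion_rate - 46.
Linear in infusion_rate, so extremes are at the endpoints: infusion_rate = -4 gives recovery_index = -110; infusion_rate = 13 gives recovery_index = 162.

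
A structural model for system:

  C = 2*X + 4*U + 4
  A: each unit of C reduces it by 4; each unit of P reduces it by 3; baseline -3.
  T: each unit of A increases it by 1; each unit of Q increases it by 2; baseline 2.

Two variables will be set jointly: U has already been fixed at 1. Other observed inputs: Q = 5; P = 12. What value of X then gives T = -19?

With U held at 1:
Substituting into the C equation gives C = 2*X + 8.
This gives A = -8*X - 71.
Substituting into the T equation gives T = -8*X - 59.
Solve -8*X - 59 = -19: X = (-19 + 59) / -8 = -5.

X = -5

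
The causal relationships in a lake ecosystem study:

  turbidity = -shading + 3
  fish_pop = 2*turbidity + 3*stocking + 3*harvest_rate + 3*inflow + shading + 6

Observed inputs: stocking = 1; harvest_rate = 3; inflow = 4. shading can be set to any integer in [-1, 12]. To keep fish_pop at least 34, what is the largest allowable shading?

shading = 2

Substituting into the fish_pop equation gives fish_pop = -shading + 36.
Require -shading + 36 ≥ 34, so shading ≤ 2.
The largest integer in [-1, 12] satisfying this is 2.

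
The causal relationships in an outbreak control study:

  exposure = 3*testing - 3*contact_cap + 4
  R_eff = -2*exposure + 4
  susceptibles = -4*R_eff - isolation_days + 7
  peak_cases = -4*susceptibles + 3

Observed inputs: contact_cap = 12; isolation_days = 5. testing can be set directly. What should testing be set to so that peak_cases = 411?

Substituting into the exposure equation gives exposure = 3*testing - 32.
This gives R_eff = -6*testing + 68.
Substituting into the susceptibles equation gives susceptibles = 24*testing - 270.
Substituting into the peak_cases equation gives peak_cases = -96*testing + 1083.
Solve -96*testing + 1083 = 411: testing = (411 - 1083) / -96 = 7.

testing = 7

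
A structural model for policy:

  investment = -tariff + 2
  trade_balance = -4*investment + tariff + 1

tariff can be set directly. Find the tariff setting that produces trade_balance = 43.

tariff = 10

Substituting into the trade_balance equation gives trade_balance = 5*tariff - 7.
Solve 5*tariff - 7 = 43: tariff = (43 + 7) / 5 = 10.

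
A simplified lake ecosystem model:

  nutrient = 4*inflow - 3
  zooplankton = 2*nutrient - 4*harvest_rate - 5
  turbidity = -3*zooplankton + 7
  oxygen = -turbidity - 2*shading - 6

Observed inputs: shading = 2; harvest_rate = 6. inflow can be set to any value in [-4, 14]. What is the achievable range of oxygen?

Substituting into the zooplankton equation gives zooplankton = 8*inflow - 35.
turbidity becomes -24*inflow + 112.
Substituting into the oxygen equation gives oxygen = 24*inflow - 122.
Linear in inflow, so extremes are at the endpoints: inflow = -4 gives oxygen = -218; inflow = 14 gives oxygen = 214.

-218 to 214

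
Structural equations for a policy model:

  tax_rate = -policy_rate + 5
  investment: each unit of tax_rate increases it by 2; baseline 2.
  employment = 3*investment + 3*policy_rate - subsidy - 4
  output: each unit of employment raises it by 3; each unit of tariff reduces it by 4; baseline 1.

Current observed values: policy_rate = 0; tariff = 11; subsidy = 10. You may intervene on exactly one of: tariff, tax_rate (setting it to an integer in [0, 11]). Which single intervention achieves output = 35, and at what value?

Intervening on tariff: with other inputs at their observed values, output = -4*tariff + 67. Solving for 35 gives tariff = 8, within [0, 11].
Intervening on tax_rate: output = 18*tax_rate - 67. Reaching 35 requires tax_rate = 17/3, not an integer.

set tariff = 8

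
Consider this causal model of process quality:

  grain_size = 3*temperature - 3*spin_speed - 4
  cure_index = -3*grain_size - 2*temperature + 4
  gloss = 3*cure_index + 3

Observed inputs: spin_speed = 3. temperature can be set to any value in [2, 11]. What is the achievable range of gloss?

Substituting into the grain_size equation gives grain_size = 3*temperature - 13.
Substituting into the cure_index equation gives cure_index = -11*temperature + 43.
Substituting into the gloss equation gives gloss = -33*temperature + 132.
Linear in temperature, so extremes are at the endpoints: temperature = 2 gives gloss = 66; temperature = 11 gives gloss = -231.

-231 to 66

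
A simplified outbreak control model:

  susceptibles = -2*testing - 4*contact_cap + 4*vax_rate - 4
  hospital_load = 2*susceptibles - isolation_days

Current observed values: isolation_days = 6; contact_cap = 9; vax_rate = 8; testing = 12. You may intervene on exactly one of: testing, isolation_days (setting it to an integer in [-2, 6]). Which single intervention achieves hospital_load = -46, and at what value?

Intervening on testing: with other inputs at their observed values, hospital_load = -4*testing - 22. Solving for -46 gives testing = 6, within [-2, 6].
Intervening on isolation_days: hospital_load = -isolation_days - 64. Reaching -46 requires isolation_days = -18, outside [-2, 6].

set testing = 6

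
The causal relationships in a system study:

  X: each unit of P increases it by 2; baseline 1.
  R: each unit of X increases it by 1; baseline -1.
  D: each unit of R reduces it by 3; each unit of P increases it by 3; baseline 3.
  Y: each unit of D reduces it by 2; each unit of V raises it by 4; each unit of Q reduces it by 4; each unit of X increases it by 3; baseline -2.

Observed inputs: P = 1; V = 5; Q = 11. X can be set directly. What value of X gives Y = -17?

X = 3

Intervening on X fixes its value directly, overriding its dependence on P.
Substituting into the D equation gives D = -3*X + 9.
This gives Y = 9*X - 44.
Solve 9*X - 44 = -17: X = (-17 + 44) / 9 = 3.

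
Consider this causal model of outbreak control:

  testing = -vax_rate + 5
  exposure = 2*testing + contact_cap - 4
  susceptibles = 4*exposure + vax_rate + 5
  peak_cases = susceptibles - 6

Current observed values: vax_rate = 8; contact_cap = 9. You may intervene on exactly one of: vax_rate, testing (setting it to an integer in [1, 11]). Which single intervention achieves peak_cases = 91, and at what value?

set testing = 8

Intervening on vax_rate: peak_cases = -7*vax_rate + 59. Reaching 91 requires vax_rate = -32/7, not an integer.
Intervening on testing: with other inputs at their observed values, peak_cases = 8*testing + 27. Solving for 91 gives testing = 8, within [1, 11].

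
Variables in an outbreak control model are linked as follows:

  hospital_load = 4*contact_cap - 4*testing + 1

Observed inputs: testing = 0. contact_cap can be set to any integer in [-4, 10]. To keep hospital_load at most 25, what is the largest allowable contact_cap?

contact_cap = 6

Substituting into the hospital_load equation gives hospital_load = 4*contact_cap + 1.
Require 4*contact_cap + 1 ≤ 25, so contact_cap ≤ 6.
The largest integer in [-4, 10] satisfying this is 6.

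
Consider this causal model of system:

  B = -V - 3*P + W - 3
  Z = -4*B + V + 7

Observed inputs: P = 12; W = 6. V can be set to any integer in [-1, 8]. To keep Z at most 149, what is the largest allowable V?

V = 2

Substituting into the B equation gives B = -V - 33.
Substituting into the Z equation gives Z = 5*V + 139.
Require 5*V + 139 ≤ 149, so V ≤ 2.
The largest integer in [-1, 8] satisfying this is 2.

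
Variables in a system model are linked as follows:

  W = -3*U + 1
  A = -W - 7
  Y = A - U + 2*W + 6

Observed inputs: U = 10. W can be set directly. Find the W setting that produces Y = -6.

W = 5

Intervening on W fixes its value directly, overriding its dependence on U.
Substituting into the Y equation gives Y = W - 11.
Solve W - 11 = -6: W = (-6 + 11) / 1 = 5.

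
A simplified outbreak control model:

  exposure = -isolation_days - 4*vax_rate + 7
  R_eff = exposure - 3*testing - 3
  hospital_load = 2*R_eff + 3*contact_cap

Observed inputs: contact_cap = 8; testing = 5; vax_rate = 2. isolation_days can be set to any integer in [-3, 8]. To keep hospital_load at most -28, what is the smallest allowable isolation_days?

isolation_days = 7

Substituting into the exposure equation gives exposure = -isolation_days - 1.
Substituting into the R_eff equation gives R_eff = -isolation_days - 19.
hospital_load becomes -2*isolation_days - 14.
Require -2*isolation_days - 14 ≤ -28, so isolation_days ≥ 7.
The smallest integer in [-3, 8] satisfying this is 7.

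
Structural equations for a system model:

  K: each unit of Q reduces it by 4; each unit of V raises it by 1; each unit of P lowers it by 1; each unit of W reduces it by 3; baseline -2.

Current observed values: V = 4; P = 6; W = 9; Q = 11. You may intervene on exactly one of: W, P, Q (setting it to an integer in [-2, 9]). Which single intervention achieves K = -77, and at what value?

set P = 8

Intervening on W: K = -3*W - 48. Reaching -77 requires W = 29/3, not an integer.
Intervening on P: with other inputs at their observed values, K = -P - 69. Solving for -77 gives P = 8, within [-2, 9].
Intervening on Q: K = -4*Q - 31. Reaching -77 requires Q = 23/2, not an integer.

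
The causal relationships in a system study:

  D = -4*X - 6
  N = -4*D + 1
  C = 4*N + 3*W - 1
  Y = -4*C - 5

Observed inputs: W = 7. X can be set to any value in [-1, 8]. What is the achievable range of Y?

-2533 to -229

Substituting into the N equation gives N = 16*X + 25.
This gives C = 64*X + 120.
This gives Y = -256*X - 485.
Linear in X, so extremes are at the endpoints: X = -1 gives Y = -229; X = 8 gives Y = -2533.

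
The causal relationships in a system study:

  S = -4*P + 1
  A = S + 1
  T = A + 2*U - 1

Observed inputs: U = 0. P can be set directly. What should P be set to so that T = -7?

Substituting into the A equation gives A = -4*P + 2.
This gives T = -4*P + 1.
Solve -4*P + 1 = -7: P = (-7 - 1) / -4 = 2.

P = 2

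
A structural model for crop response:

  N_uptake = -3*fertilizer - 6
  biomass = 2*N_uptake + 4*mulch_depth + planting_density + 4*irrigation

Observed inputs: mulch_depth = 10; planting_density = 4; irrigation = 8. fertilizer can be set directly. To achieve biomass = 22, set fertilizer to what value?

fertilizer = 7

Substituting into the biomass equation gives biomass = -6*fertilizer + 64.
Solve -6*fertilizer + 64 = 22: fertilizer = (22 - 64) / -6 = 7.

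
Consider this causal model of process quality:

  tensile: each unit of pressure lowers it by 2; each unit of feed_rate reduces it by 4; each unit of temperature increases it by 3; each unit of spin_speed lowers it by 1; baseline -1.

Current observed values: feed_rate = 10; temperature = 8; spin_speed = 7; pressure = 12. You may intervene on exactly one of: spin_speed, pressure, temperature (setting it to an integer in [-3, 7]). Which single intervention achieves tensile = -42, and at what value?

set spin_speed = 1

Intervening on spin_speed: with other inputs at their observed values, tensile = -spin_speed - 41. Solving for -42 gives spin_speed = 1, within [-3, 7].
Intervening on pressure: tensile = -2*pressure - 24. Reaching -42 requires pressure = 9, outside [-3, 7].
Intervening on temperature: tensile = 3*temperature - 72. Reaching -42 requires temperature = 10, outside [-3, 7].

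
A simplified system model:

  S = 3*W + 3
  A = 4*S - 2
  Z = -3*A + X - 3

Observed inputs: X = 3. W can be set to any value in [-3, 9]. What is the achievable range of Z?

-354 to 78

Substituting into the A equation gives A = 12*W + 10.
So Z = -36*W - 30.
Linear in W, so extremes are at the endpoints: W = -3 gives Z = 78; W = 9 gives Z = -354.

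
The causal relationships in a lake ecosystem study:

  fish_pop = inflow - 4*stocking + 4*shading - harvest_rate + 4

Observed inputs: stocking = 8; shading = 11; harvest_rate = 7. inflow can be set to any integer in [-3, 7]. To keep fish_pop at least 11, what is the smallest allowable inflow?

Substituting into the fish_pop equation gives fish_pop = inflow + 9.
Require inflow + 9 ≥ 11, so inflow ≥ 2.
The smallest integer in [-3, 7] satisfying this is 2.

inflow = 2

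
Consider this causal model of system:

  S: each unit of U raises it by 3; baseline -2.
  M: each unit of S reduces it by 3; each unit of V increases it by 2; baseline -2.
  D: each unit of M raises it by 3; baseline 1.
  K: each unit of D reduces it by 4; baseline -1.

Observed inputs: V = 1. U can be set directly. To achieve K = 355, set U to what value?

U = 4

Substituting into the M equation gives M = -9*U + 6.
So D = -27*U + 19.
Substituting into the K equation gives K = 108*U - 77.
Solve 108*U - 77 = 355: U = (355 + 77) / 108 = 4.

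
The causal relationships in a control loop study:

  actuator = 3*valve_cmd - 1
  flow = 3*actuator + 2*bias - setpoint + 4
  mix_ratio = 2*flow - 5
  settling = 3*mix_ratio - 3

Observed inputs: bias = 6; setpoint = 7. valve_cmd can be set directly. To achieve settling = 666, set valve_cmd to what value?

valve_cmd = 12

Substituting into the flow equation gives flow = 9*valve_cmd + 6.
So mix_ratio = 18*valve_cmd + 7.
Substituting into the settling equation gives settling = 54*valve_cmd + 18.
Solve 54*valve_cmd + 18 = 666: valve_cmd = (666 - 18) / 54 = 12.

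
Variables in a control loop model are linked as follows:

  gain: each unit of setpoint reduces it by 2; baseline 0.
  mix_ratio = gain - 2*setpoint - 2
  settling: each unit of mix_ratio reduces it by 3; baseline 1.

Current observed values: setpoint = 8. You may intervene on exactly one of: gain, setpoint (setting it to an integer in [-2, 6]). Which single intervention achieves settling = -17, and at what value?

Intervening on gain: settling = -3*gain + 55. Reaching -17 requires gain = 24, outside [-2, 6].
Intervening on setpoint: with other inputs at their observed values, settling = 12*setpoint + 7. Solving for -17 gives setpoint = -2, within [-2, 6].

set setpoint = -2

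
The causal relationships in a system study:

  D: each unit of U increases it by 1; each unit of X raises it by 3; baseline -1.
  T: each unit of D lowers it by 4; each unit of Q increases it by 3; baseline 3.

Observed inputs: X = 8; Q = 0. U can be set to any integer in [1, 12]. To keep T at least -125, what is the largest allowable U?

U = 9

Substituting into the D equation gives D = U + 23.
So T = -4*U - 89.
Require -4*U - 89 ≥ -125, so U ≤ 9.
The largest integer in [1, 12] satisfying this is 9.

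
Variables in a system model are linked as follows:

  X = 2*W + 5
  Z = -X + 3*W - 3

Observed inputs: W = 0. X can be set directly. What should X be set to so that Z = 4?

X = -7

Intervening on X fixes its value directly, overriding its dependence on W.
Substituting into the Z equation gives Z = -X - 3.
Solve -X - 3 = 4: X = (4 + 3) / -1 = -7.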